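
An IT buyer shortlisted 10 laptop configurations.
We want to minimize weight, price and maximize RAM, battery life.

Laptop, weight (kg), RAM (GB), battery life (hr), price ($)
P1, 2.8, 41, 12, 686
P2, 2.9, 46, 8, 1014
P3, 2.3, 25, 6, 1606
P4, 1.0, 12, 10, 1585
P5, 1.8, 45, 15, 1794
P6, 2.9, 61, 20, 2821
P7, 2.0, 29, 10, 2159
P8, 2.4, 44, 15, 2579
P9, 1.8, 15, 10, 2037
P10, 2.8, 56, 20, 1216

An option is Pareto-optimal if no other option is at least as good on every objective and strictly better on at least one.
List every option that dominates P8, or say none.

P5

P5: weight 1.8≤2.4, RAM 45≥44, battery life 15≥15, price 1794≤2579 — dominates P8.
Others (P1, P2, P3, P4, P6, P7, P9, P10) are each worse than P8 on at least one objective.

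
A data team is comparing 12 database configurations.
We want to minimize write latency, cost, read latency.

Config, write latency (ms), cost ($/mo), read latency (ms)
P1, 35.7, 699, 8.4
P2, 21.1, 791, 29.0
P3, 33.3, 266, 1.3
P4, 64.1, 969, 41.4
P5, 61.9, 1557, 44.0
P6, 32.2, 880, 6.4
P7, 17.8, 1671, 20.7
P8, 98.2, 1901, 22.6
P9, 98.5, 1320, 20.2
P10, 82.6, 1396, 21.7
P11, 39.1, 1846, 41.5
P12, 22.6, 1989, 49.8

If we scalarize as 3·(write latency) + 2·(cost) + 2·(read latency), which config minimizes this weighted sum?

P3

P1: 3·35.7 + 2·699 + 2·8.4 = 1521.9
P2: 3·21.1 + 2·791 + 2·29.0 = 1703.3
P3: 3·33.3 + 2·266 + 2·1.3 = 634.5
P4: 3·64.1 + 2·969 + 2·41.4 = 2213.1
P5: 3·61.9 + 2·1557 + 2·44.0 = 3387.7
P6: 3·32.2 + 2·880 + 2·6.4 = 1869.4
P7: 3·17.8 + 2·1671 + 2·20.7 = 3436.8
P8: 3·98.2 + 2·1901 + 2·22.6 = 4141.8
P9: 3·98.5 + 2·1320 + 2·20.2 = 2975.9
P10: 3·82.6 + 2·1396 + 2·21.7 = 3083.2
P11: 3·39.1 + 2·1846 + 2·41.5 = 3892.3
P12: 3·22.6 + 2·1989 + 2·49.8 = 4145.4
Lowest: P3 at 634.5.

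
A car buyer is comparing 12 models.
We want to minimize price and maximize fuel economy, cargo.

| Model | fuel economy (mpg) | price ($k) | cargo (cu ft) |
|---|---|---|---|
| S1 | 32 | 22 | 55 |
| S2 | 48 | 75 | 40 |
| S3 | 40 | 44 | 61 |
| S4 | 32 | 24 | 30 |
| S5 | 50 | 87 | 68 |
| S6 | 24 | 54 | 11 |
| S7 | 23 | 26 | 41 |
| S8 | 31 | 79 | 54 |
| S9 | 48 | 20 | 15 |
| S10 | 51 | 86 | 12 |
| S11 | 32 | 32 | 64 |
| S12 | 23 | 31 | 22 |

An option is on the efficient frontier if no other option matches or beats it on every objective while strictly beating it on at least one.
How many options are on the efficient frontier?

S1: not dominated.
S2: not dominated.
S3: not dominated.
S4: dominated by S1 (fuel economy 32≥32, price 22≤24, cargo 55≥30).
S5: not dominated (best cargo).
S6: dominated by S1 (fuel economy 32≥24, price 22≤54, cargo 55≥11).
S7: dominated by S1 (fuel economy 32≥23, price 22≤26, cargo 55≥41).
S8: dominated by S1 (fuel economy 32≥31, price 22≤79, cargo 55≥54).
S9: not dominated (best price).
S10: not dominated (best fuel economy).
S11: not dominated.
S12: dominated by S1 (fuel economy 32≥23, price 22≤31, cargo 55≥22).
Pareto-optimal: S1, S2, S3, S5, S9, S10, S11 → 7.

7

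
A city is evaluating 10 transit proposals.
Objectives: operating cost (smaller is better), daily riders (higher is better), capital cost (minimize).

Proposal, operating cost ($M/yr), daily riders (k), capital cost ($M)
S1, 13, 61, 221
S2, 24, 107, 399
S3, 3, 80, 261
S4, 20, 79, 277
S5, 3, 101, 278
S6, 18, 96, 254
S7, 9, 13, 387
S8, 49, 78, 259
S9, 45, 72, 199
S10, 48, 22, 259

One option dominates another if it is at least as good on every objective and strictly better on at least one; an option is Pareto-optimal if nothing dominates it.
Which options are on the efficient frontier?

S1, S2, S3, S5, S6, S9

S1: not dominated.
S2: not dominated (best daily riders).
S3: not dominated.
S4: dominated by S3 (operating cost 3≤20, daily riders 80≥79, capital cost 261≤277).
S5: not dominated.
S6: not dominated.
S7: dominated by S3 (operating cost 3≤9, daily riders 80≥13, capital cost 261≤387).
S8: dominated by S6 (operating cost 18≤49, daily riders 96≥78, capital cost 254≤259).
S9: not dominated (best capital cost).
S10: dominated by S1 (operating cost 13≤48, daily riders 61≥22, capital cost 221≤259).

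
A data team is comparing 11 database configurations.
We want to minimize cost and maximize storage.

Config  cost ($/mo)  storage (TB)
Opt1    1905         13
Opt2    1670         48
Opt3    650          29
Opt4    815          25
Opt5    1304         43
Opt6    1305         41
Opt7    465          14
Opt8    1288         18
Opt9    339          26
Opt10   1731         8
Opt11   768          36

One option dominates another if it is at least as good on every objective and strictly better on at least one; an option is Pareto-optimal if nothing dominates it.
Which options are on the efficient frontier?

Opt1: dominated by Opt2 (cost 1670≤1905, storage 48≥13).
Opt2: not dominated (best storage).
Opt3: not dominated.
Opt4: dominated by Opt3 (cost 650≤815, storage 29≥25).
Opt5: not dominated.
Opt6: dominated by Opt5 (cost 1304≤1305, storage 43≥41).
Opt7: dominated by Opt9 (cost 339≤465, storage 26≥14).
Opt8: dominated by Opt3 (cost 650≤1288, storage 29≥18).
Opt9: not dominated (best cost).
Opt10: dominated by Opt2 (cost 1670≤1731, storage 48≥8).
Opt11: not dominated.

Opt2, Opt3, Opt5, Opt9, Opt11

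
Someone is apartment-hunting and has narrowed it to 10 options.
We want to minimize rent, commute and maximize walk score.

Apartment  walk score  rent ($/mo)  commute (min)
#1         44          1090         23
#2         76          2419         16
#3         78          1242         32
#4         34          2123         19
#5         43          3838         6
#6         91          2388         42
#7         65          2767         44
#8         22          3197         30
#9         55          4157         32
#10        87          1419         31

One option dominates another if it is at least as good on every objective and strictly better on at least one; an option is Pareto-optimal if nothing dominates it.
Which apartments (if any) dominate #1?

#2: worse on rent (2419 vs 1090).
#3: worse on rent (1242 vs 1090).
#4: worse on walk score (34 vs 44).
#5: worse on walk score (43 vs 44).
#6: worse on rent (2388 vs 1090).
#7: worse on rent (2767 vs 1090).
#8: worse on walk score (22 vs 44).
#9: worse on rent (4157 vs 1090).
#10: worse on rent (1419 vs 1090).
No option dominates #1.

none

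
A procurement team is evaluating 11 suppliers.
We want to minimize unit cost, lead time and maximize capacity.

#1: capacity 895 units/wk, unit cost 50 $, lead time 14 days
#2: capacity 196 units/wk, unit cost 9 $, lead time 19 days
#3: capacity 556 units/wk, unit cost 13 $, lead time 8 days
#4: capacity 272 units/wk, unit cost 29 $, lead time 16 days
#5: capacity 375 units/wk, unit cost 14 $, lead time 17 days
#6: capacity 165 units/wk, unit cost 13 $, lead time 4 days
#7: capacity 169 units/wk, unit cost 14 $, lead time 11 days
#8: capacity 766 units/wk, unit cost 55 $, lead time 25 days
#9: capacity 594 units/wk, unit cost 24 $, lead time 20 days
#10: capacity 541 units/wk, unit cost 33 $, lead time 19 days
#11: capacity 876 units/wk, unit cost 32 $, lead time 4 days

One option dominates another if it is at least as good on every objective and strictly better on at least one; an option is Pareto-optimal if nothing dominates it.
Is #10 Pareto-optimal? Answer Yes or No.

#3 vs #10: capacity 556≥541, unit cost 13≤33, lead time 8≤19 — #3 is at least as good on every objective and strictly better on at least one, so #3 dominates #10.

No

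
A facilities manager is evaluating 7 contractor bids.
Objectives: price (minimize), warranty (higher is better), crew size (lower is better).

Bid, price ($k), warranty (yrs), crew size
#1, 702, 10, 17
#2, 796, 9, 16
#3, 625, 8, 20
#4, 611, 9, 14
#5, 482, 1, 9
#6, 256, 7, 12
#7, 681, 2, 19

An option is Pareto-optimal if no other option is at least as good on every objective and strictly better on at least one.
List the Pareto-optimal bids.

#1, #4, #5, #6

#1: not dominated (best warranty).
#2: dominated by #4 (price 611≤796, warranty 9≥9, crew size 14≤16).
#3: dominated by #4 (price 611≤625, warranty 9≥8, crew size 14≤20).
#4: not dominated.
#5: not dominated (best crew size).
#6: not dominated (best price).
#7: dominated by #4 (price 611≤681, warranty 9≥2, crew size 14≤19).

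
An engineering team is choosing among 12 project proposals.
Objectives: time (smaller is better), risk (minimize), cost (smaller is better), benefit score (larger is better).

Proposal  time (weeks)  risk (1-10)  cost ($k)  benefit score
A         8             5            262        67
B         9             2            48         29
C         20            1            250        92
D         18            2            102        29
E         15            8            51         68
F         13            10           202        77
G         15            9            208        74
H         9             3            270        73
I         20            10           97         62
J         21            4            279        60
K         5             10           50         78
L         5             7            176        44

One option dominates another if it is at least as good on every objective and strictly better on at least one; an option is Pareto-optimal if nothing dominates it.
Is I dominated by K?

Yes

K vs I: time 5≤20, risk 10≤10, cost 50≤97, benefit score 78≥62 — K is at least as good on every objective with at least one strict improvement.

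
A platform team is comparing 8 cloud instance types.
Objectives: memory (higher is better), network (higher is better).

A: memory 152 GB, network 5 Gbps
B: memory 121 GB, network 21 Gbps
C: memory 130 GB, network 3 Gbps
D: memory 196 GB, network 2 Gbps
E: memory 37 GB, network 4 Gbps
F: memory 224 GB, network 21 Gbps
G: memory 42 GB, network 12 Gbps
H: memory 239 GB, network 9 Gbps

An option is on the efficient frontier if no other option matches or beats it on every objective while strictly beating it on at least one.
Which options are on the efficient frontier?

F, H

A: dominated by F (memory 224≥152, network 21≥5).
B: dominated by F (memory 224≥121, network 21≥21).
C: dominated by A (memory 152≥130, network 5≥3).
D: dominated by F (memory 224≥196, network 21≥2).
E: dominated by A (memory 152≥37, network 5≥4).
F: not dominated.
G: dominated by B (memory 121≥42, network 21≥12).
H: not dominated (best memory).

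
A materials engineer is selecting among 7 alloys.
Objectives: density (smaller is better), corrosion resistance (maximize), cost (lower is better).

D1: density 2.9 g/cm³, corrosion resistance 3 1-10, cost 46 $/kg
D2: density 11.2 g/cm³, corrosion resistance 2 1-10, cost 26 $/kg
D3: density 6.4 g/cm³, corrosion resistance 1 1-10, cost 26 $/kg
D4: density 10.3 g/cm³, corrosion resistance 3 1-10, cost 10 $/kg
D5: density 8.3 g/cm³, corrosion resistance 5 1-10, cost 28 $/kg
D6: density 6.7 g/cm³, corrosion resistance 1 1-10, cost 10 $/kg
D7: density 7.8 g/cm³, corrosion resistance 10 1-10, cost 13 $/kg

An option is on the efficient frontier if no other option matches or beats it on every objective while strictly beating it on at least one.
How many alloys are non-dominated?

D1: not dominated (best density).
D2: dominated by D4 (density 10.3≤11.2, corrosion resistance 3≥2, cost 10≤26).
D3: not dominated.
D4: not dominated.
D5: dominated by D7 (density 7.8≤8.3, corrosion resistance 10≥5, cost 13≤28).
D6: not dominated.
D7: not dominated (best corrosion resistance).
Pareto-optimal: D1, D3, D4, D6, D7 → 5.

5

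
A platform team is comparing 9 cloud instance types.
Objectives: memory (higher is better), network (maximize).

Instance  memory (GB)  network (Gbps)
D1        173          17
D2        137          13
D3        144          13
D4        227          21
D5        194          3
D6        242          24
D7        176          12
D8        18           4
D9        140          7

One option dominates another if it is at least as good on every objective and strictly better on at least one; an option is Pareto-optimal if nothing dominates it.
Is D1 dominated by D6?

Yes

D6 vs D1: memory 242≥173, network 24≥17 — D6 is at least as good on every objective with at least one strict improvement.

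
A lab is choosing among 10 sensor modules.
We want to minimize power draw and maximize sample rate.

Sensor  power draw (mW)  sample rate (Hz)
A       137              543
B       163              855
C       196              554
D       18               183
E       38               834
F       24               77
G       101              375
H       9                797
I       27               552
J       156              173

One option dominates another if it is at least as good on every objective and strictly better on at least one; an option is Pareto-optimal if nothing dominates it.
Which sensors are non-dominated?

B, E, H

A: dominated by E (power draw 38≤137, sample rate 834≥543).
B: not dominated (best sample rate).
C: dominated by B (power draw 163≤196, sample rate 855≥554).
D: dominated by H (power draw 9≤18, sample rate 797≥183).
E: not dominated.
F: dominated by D (power draw 18≤24, sample rate 183≥77).
G: dominated by E (power draw 38≤101, sample rate 834≥375).
H: not dominated (best power draw).
I: dominated by H (power draw 9≤27, sample rate 797≥552).
J: dominated by A (power draw 137≤156, sample rate 543≥173).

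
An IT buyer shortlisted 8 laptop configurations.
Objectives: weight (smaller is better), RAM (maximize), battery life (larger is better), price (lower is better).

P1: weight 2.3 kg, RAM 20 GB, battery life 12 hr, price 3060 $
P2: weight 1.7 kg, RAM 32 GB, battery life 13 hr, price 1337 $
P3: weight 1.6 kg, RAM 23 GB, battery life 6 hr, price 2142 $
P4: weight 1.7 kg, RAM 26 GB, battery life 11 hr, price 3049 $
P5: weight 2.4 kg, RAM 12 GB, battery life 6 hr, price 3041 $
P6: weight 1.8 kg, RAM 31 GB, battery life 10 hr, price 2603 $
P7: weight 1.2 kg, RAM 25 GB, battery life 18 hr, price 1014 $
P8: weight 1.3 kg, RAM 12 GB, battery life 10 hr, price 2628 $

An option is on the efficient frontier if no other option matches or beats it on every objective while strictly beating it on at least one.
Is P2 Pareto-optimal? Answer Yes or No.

Yes

P1: worse on weight (2.3 vs 1.7).
P3: worse on RAM (23 vs 32).
P4: worse on RAM (26 vs 32).
P5: worse on weight (2.4 vs 1.7).
P6: worse on weight (1.8 vs 1.7).
P7: worse on RAM (25 vs 32).
P8: worse on RAM (12 vs 32).
No option is at least as good as P2 on every objective and strictly better on one.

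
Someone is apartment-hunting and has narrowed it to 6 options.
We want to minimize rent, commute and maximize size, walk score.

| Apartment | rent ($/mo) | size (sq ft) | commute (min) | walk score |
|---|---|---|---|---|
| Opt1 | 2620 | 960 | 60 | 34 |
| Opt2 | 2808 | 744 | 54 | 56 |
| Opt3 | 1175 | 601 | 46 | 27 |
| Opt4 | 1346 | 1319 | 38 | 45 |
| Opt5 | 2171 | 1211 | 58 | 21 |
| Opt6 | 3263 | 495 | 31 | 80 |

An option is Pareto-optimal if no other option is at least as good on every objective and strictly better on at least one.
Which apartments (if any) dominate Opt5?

Opt4

Opt4: rent 1346≤2171, size 1319≥1211, commute 38≤58, walk score 45≥21 — dominates Opt5.
Others (Opt1, Opt2, Opt3, Opt6) are each worse than Opt5 on at least one objective.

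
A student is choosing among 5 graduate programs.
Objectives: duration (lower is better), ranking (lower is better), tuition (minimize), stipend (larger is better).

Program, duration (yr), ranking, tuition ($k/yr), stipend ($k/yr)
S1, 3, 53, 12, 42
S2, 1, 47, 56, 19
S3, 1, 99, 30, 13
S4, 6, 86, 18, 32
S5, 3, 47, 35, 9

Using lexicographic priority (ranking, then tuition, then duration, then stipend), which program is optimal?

S5

First minimize ranking: best is 47, kept {S2, S5}.
Then minimize tuition: best is 35, kept {S5}.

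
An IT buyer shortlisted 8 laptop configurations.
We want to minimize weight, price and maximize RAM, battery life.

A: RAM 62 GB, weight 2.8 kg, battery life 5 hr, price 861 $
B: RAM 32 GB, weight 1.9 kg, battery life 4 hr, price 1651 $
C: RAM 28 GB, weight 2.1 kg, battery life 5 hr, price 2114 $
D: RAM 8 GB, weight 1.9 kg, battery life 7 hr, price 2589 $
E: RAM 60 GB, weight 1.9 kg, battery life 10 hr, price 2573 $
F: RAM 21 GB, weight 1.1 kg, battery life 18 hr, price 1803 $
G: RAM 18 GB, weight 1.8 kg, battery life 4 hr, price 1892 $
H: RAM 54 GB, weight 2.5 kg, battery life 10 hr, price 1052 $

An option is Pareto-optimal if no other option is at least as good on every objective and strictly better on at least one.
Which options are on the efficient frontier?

A, B, C, E, F, H

A: not dominated (best RAM).
B: not dominated.
C: not dominated.
D: dominated by E (RAM 60≥8, weight 1.9≤1.9, battery life 10≥7, price 2573≤2589).
E: not dominated.
F: not dominated (best weight).
G: dominated by F (RAM 21≥18, weight 1.1≤1.8, battery life 18≥4, price 1803≤1892).
H: not dominated.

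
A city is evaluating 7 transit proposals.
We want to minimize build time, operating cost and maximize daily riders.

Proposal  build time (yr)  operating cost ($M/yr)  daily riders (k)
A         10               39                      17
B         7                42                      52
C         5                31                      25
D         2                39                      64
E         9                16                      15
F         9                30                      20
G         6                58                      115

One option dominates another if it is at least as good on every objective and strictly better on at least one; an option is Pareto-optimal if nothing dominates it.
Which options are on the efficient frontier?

A: dominated by C (build time 5≤10, operating cost 31≤39, daily riders 25≥17).
B: dominated by D (build time 2≤7, operating cost 39≤42, daily riders 64≥52).
C: not dominated.
D: not dominated (best build time).
E: not dominated (best operating cost).
F: not dominated.
G: not dominated (best daily riders).

C, D, E, F, G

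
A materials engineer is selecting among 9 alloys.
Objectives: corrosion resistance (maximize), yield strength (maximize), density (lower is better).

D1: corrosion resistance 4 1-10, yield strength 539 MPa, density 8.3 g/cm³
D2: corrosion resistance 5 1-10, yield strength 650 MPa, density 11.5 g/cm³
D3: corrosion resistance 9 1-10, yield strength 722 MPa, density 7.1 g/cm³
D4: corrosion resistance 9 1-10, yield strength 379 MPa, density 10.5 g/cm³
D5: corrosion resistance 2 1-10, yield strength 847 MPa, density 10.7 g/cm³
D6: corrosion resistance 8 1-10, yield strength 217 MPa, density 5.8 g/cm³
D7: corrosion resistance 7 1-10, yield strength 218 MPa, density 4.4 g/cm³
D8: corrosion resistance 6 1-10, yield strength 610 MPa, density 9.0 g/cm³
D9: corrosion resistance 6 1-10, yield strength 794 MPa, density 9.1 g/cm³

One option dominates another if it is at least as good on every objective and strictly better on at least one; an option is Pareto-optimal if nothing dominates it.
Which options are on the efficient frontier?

D3, D5, D6, D7, D9

D1: dominated by D3 (corrosion resistance 9≥4, yield strength 722≥539, density 7.1≤8.3).
D2: dominated by D3 (corrosion resistance 9≥5, yield strength 722≥650, density 7.1≤11.5).
D3: not dominated.
D4: dominated by D3 (corrosion resistance 9≥9, yield strength 722≥379, density 7.1≤10.5).
D5: not dominated (best yield strength).
D6: not dominated.
D7: not dominated (best density).
D8: dominated by D3 (corrosion resistance 9≥6, yield strength 722≥610, density 7.1≤9.0).
D9: not dominated.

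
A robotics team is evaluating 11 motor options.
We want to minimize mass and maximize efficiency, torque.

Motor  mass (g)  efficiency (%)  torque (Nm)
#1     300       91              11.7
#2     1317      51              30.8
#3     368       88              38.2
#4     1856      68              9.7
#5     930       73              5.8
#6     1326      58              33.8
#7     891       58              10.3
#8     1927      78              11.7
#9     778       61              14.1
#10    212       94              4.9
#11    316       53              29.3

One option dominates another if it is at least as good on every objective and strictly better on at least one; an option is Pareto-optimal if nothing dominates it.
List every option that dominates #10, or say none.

#1: worse on mass (300 vs 212).
#2: worse on mass (1317 vs 212).
#3: worse on mass (368 vs 212).
#4: worse on mass (1856 vs 212).
#5: worse on mass (930 vs 212).
#6: worse on mass (1326 vs 212).
#7: worse on mass (891 vs 212).
#8: worse on mass (1927 vs 212).
#9: worse on mass (778 vs 212).
#11: worse on mass (316 vs 212).
No option dominates #10.

none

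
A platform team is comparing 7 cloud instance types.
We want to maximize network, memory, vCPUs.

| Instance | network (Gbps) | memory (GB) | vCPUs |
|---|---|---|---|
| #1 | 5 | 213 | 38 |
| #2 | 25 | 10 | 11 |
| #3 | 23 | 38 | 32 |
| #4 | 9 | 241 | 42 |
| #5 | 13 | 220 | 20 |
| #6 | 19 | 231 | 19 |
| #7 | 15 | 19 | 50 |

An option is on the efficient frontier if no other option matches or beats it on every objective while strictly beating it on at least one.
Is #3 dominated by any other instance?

#1: worse on network (5 vs 23).
#2: worse on memory (10 vs 38).
#4: worse on network (9 vs 23).
#5: worse on network (13 vs 23).
#6: worse on network (19 vs 23).
#7: worse on network (15 vs 23).
No option is at least as good as #3 on every objective and strictly better on one.

No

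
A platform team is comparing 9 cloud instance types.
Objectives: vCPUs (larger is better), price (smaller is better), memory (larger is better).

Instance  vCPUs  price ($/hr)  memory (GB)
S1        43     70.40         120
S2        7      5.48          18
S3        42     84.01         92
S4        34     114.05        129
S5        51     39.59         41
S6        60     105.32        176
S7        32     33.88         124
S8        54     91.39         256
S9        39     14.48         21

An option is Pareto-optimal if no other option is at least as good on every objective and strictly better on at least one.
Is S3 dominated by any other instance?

Yes

S1 vs S3: vCPUs 43≥42, price 70.40≤84.01, memory 120≥92 — S1 is at least as good on every objective and strictly better on at least one, so S1 dominates S3.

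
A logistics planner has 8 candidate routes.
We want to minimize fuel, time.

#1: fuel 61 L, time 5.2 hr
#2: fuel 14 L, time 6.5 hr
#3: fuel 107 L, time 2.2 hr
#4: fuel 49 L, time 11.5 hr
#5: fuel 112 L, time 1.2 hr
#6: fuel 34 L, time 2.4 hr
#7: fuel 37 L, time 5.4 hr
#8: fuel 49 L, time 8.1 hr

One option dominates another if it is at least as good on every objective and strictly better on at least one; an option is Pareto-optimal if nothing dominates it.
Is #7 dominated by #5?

No

#5 vs #7: #5 is worse on fuel (112 vs 37), so it does not dominate #7.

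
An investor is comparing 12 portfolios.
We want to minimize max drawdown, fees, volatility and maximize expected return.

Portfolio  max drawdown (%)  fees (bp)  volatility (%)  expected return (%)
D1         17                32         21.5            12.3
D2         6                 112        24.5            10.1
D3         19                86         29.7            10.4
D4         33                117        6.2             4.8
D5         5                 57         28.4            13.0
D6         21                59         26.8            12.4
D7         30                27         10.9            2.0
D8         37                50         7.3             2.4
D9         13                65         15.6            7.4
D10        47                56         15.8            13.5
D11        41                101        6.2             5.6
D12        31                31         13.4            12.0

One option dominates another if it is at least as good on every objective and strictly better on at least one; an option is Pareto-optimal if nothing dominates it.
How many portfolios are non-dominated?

D1: not dominated.
D2: not dominated.
D3: dominated by D1 (max drawdown 17≤19, fees 32≤86, volatility 21.5≤29.7, expected return 12.3≥10.4).
D4: not dominated.
D5: not dominated (best max drawdown).
D6: not dominated.
D7: not dominated (best fees).
D8: not dominated.
D9: not dominated.
D10: not dominated (best expected return).
D11: not dominated.
D12: not dominated.
Pareto-optimal: D1, D2, D4, D5, D6, D7, D8, D9, D10, D11, D12 → 11.

11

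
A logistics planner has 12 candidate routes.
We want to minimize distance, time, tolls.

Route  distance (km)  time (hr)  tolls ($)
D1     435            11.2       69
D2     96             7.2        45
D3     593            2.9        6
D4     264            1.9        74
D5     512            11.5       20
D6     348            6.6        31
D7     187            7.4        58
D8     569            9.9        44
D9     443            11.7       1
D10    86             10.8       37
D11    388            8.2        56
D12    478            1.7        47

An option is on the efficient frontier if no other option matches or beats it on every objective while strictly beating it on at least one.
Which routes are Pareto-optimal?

D2, D3, D4, D5, D6, D9, D10, D12

D1: dominated by D2 (distance 96≤435, time 7.2≤11.2, tolls 45≤69).
D2: not dominated.
D3: not dominated.
D4: not dominated.
D5: not dominated.
D6: not dominated.
D7: dominated by D2 (distance 96≤187, time 7.2≤7.4, tolls 45≤58).
D8: dominated by D6 (distance 348≤569, time 6.6≤9.9, tolls 31≤44).
D9: not dominated (best tolls).
D10: not dominated (best distance).
D11: dominated by D2 (distance 96≤388, time 7.2≤8.2, tolls 45≤56).
D12: not dominated (best time).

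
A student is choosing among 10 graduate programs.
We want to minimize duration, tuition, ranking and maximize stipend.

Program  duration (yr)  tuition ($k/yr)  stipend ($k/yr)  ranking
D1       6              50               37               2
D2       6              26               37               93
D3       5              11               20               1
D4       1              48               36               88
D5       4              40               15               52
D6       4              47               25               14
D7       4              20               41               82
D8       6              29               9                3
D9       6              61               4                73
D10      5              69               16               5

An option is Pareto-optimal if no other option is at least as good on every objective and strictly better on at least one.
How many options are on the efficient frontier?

6

D1: not dominated.
D2: dominated by D7 (duration 4≤6, tuition 20≤26, stipend 41≥37, ranking 82≤93).
D3: not dominated (best tuition).
D4: not dominated (best duration).
D5: not dominated.
D6: not dominated.
D7: not dominated (best stipend).
D8: dominated by D3 (duration 5≤6, tuition 11≤29, stipend 20≥9, ranking 1≤3).
D9: dominated by D1 (duration 6≤6, tuition 50≤61, stipend 37≥4, ranking 2≤73).
D10: dominated by D3 (duration 5≤5, tuition 11≤69, stipend 20≥16, ranking 1≤5).
Pareto-optimal: D1, D3, D4, D5, D6, D7 → 6.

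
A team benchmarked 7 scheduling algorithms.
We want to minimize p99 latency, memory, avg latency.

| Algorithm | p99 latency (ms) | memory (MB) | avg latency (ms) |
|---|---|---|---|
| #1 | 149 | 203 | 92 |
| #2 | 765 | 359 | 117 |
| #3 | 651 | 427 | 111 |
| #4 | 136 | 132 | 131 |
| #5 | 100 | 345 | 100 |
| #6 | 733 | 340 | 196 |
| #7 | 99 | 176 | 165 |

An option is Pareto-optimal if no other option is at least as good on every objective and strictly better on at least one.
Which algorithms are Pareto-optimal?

#1, #4, #5, #7

#1: not dominated (best avg latency).
#2: dominated by #1 (p99 latency 149≤765, memory 203≤359, avg latency 92≤117).
#3: dominated by #1 (p99 latency 149≤651, memory 203≤427, avg latency 92≤111).
#4: not dominated (best memory).
#5: not dominated.
#6: dominated by #1 (p99 latency 149≤733, memory 203≤340, avg latency 92≤196).
#7: not dominated (best p99 latency).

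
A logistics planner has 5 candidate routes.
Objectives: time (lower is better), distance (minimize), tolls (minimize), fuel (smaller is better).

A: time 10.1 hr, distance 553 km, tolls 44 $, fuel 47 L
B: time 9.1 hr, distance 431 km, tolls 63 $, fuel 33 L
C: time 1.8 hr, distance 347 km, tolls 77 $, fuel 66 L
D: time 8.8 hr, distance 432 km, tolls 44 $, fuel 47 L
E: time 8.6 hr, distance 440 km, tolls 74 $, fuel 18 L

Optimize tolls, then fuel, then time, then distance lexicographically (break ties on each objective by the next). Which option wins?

First minimize tolls: best is 44, kept {A, D}.
Then minimize fuel: best is 47, kept {A, D}.
Then minimize time: best is 8.8, kept {D}.

D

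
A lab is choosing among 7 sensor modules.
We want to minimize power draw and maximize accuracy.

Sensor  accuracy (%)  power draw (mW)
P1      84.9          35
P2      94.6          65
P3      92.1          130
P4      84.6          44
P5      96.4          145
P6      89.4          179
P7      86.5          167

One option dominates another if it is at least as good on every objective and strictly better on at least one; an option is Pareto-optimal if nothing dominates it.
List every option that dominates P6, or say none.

P2: accuracy 94.6≥89.4, power draw 65≤179 — dominates P6.
P3: accuracy 92.1≥89.4, power draw 130≤179 — dominates P6.
P5: accuracy 96.4≥89.4, power draw 145≤179 — dominates P6.
Others (P1, P4, P7) are each worse than P6 on at least one objective.

P2, P3, P5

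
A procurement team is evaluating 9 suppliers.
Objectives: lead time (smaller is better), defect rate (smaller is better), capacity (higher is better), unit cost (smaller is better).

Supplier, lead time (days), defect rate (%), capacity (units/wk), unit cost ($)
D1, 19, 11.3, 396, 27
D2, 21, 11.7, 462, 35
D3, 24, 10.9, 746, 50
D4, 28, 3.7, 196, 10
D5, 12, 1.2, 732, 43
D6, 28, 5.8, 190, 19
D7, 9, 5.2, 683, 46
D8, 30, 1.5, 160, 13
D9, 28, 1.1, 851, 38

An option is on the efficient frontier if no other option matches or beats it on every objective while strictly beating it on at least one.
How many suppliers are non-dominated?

8

D1: not dominated.
D2: not dominated.
D3: not dominated.
D4: not dominated (best unit cost).
D5: not dominated.
D6: dominated by D4 (lead time 28≤28, defect rate 3.7≤5.8, capacity 196≥190, unit cost 10≤19).
D7: not dominated (best lead time).
D8: not dominated.
D9: not dominated (best defect rate).
Pareto-optimal: D1, D2, D3, D4, D5, D7, D8, D9 → 8.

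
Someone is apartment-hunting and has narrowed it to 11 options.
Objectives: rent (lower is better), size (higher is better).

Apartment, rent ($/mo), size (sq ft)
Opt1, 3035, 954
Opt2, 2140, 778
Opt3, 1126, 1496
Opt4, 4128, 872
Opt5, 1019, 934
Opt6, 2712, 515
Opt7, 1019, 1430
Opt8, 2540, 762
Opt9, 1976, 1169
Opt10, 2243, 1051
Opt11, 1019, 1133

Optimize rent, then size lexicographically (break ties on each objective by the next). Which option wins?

Opt7

First minimize rent: best is 1019, kept {Opt5, Opt7, Opt11}.
Then maximize size: best is 1430, kept {Opt7}.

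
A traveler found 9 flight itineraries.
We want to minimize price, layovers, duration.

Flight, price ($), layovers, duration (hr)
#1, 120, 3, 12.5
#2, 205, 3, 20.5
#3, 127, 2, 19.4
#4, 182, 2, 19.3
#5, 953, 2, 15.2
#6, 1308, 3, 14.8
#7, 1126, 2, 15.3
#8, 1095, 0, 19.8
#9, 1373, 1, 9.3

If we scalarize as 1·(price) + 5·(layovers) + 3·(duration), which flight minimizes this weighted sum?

#1: 1·120 + 5·3 + 3·12.5 = 172.5
#2: 1·205 + 5·3 + 3·20.5 = 281.5
#3: 1·127 + 5·2 + 3·19.4 = 195.2
#4: 1·182 + 5·2 + 3·19.3 = 249.9
#5: 1·953 + 5·2 + 3·15.2 = 1008.6
#6: 1·1308 + 5·3 + 3·14.8 = 1367.4
#7: 1·1126 + 5·2 + 3·15.3 = 1181.9
#8: 1·1095 + 5·0 + 3·19.8 = 1154.4
#9: 1·1373 + 5·1 + 3·9.3 = 1405.9
Lowest: #1 at 172.5.

#1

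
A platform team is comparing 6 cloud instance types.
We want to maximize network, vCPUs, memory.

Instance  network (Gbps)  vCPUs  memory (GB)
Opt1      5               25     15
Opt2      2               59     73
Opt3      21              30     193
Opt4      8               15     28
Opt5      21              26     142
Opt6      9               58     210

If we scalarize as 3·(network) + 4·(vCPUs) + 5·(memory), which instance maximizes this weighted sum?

Opt1: 3·5 + 4·25 + 5·15 = 190
Opt2: 3·2 + 4·59 + 5·73 = 607
Opt3: 3·21 + 4·30 + 5·193 = 1148
Opt4: 3·8 + 4·15 + 5·28 = 224
Opt5: 3·21 + 4·26 + 5·142 = 877
Opt6: 3·9 + 4·58 + 5·210 = 1309
Highest: Opt6 at 1309.

Opt6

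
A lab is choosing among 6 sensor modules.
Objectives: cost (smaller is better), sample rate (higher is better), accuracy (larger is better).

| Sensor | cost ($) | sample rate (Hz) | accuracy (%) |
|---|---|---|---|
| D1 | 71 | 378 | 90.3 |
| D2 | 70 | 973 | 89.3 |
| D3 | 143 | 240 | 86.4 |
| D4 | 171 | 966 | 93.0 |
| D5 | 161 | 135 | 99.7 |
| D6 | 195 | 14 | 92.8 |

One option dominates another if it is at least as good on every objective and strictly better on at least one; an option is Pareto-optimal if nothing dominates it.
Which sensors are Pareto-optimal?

D1, D2, D4, D5

D1: not dominated.
D2: not dominated (best cost).
D3: dominated by D1 (cost 71≤143, sample rate 378≥240, accuracy 90.3≥86.4).
D4: not dominated.
D5: not dominated (best accuracy).
D6: dominated by D4 (cost 171≤195, sample rate 966≥14, accuracy 93.0≥92.8).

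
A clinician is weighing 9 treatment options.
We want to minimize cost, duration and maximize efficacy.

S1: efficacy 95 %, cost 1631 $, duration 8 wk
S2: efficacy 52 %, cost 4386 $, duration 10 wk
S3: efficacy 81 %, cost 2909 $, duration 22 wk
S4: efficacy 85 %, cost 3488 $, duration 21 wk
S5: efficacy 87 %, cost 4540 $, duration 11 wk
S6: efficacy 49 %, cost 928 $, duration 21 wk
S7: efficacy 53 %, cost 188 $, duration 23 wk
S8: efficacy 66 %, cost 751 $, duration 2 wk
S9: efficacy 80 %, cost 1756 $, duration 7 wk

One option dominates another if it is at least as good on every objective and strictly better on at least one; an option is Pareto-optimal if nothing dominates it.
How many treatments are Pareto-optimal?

S1: not dominated (best efficacy).
S2: dominated by S1 (efficacy 95≥52, cost 1631≤4386, duration 8≤10).
S3: dominated by S1 (efficacy 95≥81, cost 1631≤2909, duration 8≤22).
S4: dominated by S1 (efficacy 95≥85, cost 1631≤3488, duration 8≤21).
S5: dominated by S1 (efficacy 95≥87, cost 1631≤4540, duration 8≤11).
S6: dominated by S8 (efficacy 66≥49, cost 751≤928, duration 2≤21).
S7: not dominated (best cost).
S8: not dominated (best duration).
S9: not dominated.
Pareto-optimal: S1, S7, S8, S9 → 4.

4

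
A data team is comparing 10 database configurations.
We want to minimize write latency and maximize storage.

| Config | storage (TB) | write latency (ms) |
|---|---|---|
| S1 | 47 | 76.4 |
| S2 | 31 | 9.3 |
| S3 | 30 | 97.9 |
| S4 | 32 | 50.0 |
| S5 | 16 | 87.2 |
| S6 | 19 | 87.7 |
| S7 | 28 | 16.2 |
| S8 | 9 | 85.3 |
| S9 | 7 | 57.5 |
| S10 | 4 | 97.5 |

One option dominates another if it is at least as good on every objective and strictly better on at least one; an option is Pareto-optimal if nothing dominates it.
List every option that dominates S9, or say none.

S2, S4, S7

S2: storage 31≥7, write latency 9.3≤57.5 — dominates S9.
S4: storage 32≥7, write latency 50.0≤57.5 — dominates S9.
S7: storage 28≥7, write latency 16.2≤57.5 — dominates S9.
Others (S1, S3, S5, S6, S8, S10) are each worse than S9 on at least one objective.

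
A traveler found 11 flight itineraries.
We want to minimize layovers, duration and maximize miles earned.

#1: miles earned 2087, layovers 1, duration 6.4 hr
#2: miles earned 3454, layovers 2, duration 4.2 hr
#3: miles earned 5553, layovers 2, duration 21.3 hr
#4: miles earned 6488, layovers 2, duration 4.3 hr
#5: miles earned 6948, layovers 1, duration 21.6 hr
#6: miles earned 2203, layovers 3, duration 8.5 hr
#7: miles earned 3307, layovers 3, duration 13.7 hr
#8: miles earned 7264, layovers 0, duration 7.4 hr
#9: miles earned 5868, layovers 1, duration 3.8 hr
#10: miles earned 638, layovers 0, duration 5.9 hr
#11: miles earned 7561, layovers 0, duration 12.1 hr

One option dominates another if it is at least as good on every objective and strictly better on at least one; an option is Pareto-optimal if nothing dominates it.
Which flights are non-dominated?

#1: dominated by #9 (miles earned 5868≥2087, layovers 1≤1, duration 3.8≤6.4).
#2: dominated by #9 (miles earned 5868≥3454, layovers 1≤2, duration 3.8≤4.2).
#3: dominated by #4 (miles earned 6488≥5553, layovers 2≤2, duration 4.3≤21.3).
#4: not dominated.
#5: dominated by #8 (miles earned 7264≥6948, layovers 0≤1, duration 7.4≤21.6).
#6: dominated by #2 (miles earned 3454≥2203, layovers 2≤3, duration 4.2≤8.5).
#7: dominated by #2 (miles earned 3454≥3307, layovers 2≤3, duration 4.2≤13.7).
#8: not dominated.
#9: not dominated (best duration).
#10: not dominated.
#11: not dominated (best miles earned).

#4, #8, #9, #10, #11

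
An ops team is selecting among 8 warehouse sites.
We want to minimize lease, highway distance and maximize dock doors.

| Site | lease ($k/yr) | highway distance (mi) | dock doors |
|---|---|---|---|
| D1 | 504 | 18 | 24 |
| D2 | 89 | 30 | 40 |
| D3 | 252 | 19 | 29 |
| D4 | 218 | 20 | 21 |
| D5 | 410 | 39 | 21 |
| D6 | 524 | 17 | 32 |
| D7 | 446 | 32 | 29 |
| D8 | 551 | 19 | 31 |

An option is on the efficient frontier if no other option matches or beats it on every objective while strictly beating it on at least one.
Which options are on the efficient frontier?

D1: not dominated.
D2: not dominated (best lease).
D3: not dominated.
D4: not dominated.
D5: dominated by D2 (lease 89≤410, highway distance 30≤39, dock doors 40≥21).
D6: not dominated (best highway distance).
D7: dominated by D2 (lease 89≤446, highway distance 30≤32, dock doors 40≥29).
D8: dominated by D6 (lease 524≤551, highway distance 17≤19, dock doors 32≥31).

D1, D2, D3, D4, D6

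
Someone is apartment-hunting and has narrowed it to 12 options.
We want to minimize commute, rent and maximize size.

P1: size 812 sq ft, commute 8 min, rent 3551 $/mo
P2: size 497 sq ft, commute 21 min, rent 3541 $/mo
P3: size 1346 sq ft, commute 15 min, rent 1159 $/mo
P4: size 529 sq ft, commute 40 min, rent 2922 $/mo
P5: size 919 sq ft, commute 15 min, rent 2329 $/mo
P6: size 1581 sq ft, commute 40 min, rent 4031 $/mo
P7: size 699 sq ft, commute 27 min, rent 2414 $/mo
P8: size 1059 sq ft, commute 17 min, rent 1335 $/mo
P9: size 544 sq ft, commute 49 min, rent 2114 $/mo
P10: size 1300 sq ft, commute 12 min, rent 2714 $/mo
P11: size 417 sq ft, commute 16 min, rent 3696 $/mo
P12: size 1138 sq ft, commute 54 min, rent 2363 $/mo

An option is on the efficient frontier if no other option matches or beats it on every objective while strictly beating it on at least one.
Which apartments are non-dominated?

P1: not dominated (best commute).
P2: dominated by P3 (size 1346≥497, commute 15≤21, rent 1159≤3541).
P3: not dominated (best rent).
P4: dominated by P3 (size 1346≥529, commute 15≤40, rent 1159≤2922).
P5: dominated by P3 (size 1346≥919, commute 15≤15, rent 1159≤2329).
P6: not dominated (best size).
P7: dominated by P3 (size 1346≥699, commute 15≤27, rent 1159≤2414).
P8: dominated by P3 (size 1346≥1059, commute 15≤17, rent 1159≤1335).
P9: dominated by P3 (size 1346≥544, commute 15≤49, rent 1159≤2114).
P10: not dominated.
P11: dominated by P1 (size 812≥417, commute 8≤16, rent 3551≤3696).
P12: dominated by P3 (size 1346≥1138, commute 15≤54, rent 1159≤2363).

P1, P3, P6, P10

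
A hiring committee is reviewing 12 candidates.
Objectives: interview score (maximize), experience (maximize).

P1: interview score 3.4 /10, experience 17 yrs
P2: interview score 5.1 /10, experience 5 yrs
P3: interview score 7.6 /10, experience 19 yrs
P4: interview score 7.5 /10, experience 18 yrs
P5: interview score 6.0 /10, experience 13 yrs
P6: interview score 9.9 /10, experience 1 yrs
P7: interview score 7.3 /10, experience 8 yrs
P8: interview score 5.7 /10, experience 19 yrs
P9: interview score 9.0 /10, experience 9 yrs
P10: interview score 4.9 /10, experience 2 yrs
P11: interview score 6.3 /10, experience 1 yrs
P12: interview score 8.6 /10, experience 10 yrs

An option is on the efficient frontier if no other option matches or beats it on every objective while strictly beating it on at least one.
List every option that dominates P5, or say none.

P3: interview score 7.6≥6.0, experience 19≥13 — dominates P5.
P4: interview score 7.5≥6.0, experience 18≥13 — dominates P5.
Others (P1, P2, P6, P7, P8, P9, P10, P11, P12) are each worse than P5 on at least one objective.

P3, P4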